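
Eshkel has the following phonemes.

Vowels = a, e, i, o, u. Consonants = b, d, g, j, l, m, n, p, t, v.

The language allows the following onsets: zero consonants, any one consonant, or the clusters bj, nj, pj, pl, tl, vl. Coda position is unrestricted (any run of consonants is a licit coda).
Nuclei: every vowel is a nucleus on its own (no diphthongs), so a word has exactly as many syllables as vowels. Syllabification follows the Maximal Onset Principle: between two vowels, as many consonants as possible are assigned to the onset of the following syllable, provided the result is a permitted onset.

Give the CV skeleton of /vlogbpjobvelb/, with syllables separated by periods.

CCVCC.CCVC.CVCC

The vowels are o, o, e — 3 nuclei, so 3 syllables.
σ1/σ2 boundary: /gbpj/ — longest licit onset from the right is /pj/, leaving /gb/ as coda.
σ2/σ3 boundary: cluster /bv/ — the longest permitted-onset suffix is /v/; onset = /v/, preceding coda = /b/.
So the parse is vlogb.pjob.velb.
Mapping each syllable to C/V: /vlogb/ → CCVCC, /pjob/ → CCVC, /velb/ → CVCC.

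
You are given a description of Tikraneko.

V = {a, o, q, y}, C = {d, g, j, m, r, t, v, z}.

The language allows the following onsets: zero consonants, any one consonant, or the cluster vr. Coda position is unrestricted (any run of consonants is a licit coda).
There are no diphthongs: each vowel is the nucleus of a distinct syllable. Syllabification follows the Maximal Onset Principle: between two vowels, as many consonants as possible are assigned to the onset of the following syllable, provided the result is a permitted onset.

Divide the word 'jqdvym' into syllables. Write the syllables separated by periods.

jqd.vym

The vowels are q, y — 2 nuclei, so 2 syllables.
Between /q/ (V1) and /y/ (V2): cluster /dv/ — the longest permitted-onset suffix is /v/; onset = /v/, preceding coda = /d/.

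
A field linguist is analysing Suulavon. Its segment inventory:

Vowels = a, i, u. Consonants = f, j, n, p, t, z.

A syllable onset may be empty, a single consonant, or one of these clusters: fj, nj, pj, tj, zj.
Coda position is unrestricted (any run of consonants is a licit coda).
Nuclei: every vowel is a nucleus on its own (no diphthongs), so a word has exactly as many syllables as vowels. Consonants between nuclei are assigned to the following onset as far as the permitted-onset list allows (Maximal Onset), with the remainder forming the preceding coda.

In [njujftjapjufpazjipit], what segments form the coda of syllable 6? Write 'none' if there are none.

Vowels present: u, a, u, a, i, i; each is a nucleus, giving 6 syllables.
/u…a/ gap (V1→V2): /jftj/ — longest licit onset from the right is /tj/, leaving /jf/ as coda.
/a…u/ gap (V2→V3): /pj/ is a licit onset in full, so it all attaches to the next syllable.
/u…a/ gap (V3→V4): /fp/ splits as /f/ + /p/ (/p/ is the longest suffix that is a licit onset).
/a…i/ gap (V4→V5): cluster /zj/ — /zj/ is itself a permitted onset, so the whole cluster goes right; preceding coda = ∅.
/i…i/ gap (V5→V6): /p/ is a single consonant, so it becomes the next onset.
Syllabification: njujf.tja.pjuf.pa.zji.pit.
Syllable 6 is /pit/: onset /p/, nucleus /i/, coda /t/.

t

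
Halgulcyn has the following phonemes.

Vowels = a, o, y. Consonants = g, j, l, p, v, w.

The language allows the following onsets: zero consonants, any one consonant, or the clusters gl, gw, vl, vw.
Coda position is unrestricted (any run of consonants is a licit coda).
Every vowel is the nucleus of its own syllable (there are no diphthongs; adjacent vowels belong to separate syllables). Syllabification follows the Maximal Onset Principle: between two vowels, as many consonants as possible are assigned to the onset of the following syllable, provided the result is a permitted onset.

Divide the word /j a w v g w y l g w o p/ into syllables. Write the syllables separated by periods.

jawv.gwyl.gwop

Nuclei (vowels): a, y, o → 3 syllables.
σ1/σ2 boundary: /wvgw/ splits as /wv/ + /gw/ (/gw/ is the longest suffix that is a licit onset).
σ2/σ3 boundary: /lgw/; trying suffixes from longest down, /gw/ is the first permitted one, so coda /l/ | onset /gw/.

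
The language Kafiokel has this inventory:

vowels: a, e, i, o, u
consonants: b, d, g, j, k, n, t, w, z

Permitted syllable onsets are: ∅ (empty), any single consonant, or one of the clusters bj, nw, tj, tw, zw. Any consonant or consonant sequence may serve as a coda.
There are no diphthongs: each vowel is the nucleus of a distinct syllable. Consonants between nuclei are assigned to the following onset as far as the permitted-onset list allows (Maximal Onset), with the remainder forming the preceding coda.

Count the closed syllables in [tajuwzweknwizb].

3

The vowels are a, u, e, i — 4 nuclei, so 4 syllables.
Between /a/ (V1) and /u/ (V2): /j/ is a single consonant, so it becomes the next onset.
Between /u/ (V2) and /e/ (V3): /wzw/; trying suffixes from longest down, /zw/ is the first permitted one, so coda /w/ | onset /zw/.
Between /e/ (V3) and /i/ (V4): /knw/ splits as /k/ + /nw/ (/nw/ is the longest suffix that is a licit onset).
Putting it together: ta.juw.zwek.nwizb.
Classifying each syllable: /ta/ (open), /juw/ (closed), /zwek/ (closed), /nwizb/ (closed).
Closed syllables: 3.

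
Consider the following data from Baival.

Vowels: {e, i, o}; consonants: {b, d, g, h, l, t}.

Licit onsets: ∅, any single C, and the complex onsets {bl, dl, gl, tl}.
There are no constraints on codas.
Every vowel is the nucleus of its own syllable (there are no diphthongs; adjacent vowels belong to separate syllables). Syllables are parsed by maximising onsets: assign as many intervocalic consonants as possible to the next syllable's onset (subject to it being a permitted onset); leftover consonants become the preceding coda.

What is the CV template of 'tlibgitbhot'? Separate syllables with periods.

The vowels are i, i, o — 3 nuclei, so 3 syllables.
σ1/σ2 boundary: cluster /bg/ — the longest permitted-onset suffix is /g/; onset = /g/, preceding coda = /b/.
σ2/σ3 boundary: cluster /tbh/ — the longest permitted-onset suffix is /h/; onset = /h/, preceding coda = /tb/.
Putting it together: tlib.gitb.hot.
Mapping each syllable to C/V: /tlib/ → CCVC, /gitb/ → CVCC, /hot/ → CVC.

CCVC.CVCC.CVC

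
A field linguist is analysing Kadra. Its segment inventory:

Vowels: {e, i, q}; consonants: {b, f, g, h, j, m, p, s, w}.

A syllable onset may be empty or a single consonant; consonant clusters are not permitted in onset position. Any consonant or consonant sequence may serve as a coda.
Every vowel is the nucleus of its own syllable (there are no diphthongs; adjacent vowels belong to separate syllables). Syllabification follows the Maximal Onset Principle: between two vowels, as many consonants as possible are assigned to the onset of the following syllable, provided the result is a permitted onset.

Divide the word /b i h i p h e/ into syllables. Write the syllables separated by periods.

bi.hip.he

Nuclei (vowels): i, i, e → 3 syllables.
Between /i/ (V1) and /i/ (V2): /h/ → onset of the next syllable (single consonants are always licit onsets).
Between /i/ (V2) and /e/ (V3): /ph/ — longest licit onset from the right is /h/, leaving /p/ as coda.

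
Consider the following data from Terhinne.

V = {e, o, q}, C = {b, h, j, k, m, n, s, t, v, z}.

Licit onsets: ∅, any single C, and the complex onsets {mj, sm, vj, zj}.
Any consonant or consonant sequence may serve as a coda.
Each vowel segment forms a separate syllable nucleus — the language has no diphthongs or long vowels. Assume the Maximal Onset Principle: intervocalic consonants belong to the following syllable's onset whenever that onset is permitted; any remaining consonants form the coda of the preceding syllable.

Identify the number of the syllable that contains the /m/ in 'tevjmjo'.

Nuclei (vowels): e, o → 2 syllables.
V1 /e/ – V2 /o/: /vjmj/; trying suffixes from longest down, /mj/ is the first permitted one, so coda /vj/ | onset /mj/.
So the parse is tevj.mjo.
The /m/ is in the onset of syllable 2 (/mjo/).

2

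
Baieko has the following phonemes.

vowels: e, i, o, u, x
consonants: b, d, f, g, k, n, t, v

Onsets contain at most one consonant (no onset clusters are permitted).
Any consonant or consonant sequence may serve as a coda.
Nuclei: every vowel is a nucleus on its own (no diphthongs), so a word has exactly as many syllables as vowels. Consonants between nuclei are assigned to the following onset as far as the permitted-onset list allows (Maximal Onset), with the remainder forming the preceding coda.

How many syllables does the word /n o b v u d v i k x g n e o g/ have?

Nuclei (vowels): o, u, i, x, e, o → 6 syllables.

6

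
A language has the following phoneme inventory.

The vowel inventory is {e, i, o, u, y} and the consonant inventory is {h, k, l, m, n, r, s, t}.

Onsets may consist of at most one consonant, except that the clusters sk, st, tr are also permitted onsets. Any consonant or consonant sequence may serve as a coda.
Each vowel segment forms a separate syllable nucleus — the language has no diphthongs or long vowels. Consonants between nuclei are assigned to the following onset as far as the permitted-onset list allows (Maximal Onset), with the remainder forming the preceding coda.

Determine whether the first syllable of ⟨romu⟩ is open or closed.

open

The vowels are o, u — 2 nuclei, so 2 syllables.
σ1/σ2 boundary: /m/ is a single consonant, so it becomes the next onset.
Result: ro.mu.
Syllable 1 is /ro/; it ends in its nucleus with no coda, so it is open.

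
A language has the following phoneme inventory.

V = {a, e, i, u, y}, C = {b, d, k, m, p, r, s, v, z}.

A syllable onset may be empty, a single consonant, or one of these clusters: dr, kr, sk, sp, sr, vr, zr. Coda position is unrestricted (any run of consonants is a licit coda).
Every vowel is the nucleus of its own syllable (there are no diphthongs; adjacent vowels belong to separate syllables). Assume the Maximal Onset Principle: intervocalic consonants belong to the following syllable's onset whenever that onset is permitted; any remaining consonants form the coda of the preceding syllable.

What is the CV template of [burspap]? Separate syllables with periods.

Nuclei (vowels): u, a → 2 syllables.
σ1/σ2 boundary: /rsp/ splits as /r/ + /sp/ (/sp/ is the longest suffix that is a licit onset).
Syllabification: bur.spap.
Mapping each syllable to C/V: /bur/ → CVC, /spap/ → CCVC.

CVC.CCVC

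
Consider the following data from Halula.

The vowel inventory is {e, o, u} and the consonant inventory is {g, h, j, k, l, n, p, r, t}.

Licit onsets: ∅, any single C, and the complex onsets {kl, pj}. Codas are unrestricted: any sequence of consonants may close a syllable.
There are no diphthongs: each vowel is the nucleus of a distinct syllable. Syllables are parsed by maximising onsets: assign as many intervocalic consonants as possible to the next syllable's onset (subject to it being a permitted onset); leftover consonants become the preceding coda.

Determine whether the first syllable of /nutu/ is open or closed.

open

Vowels present: u, u; each is a nucleus, giving 2 syllables.
σ1/σ2 boundary: /t/ → onset of the next syllable (single consonants are always licit onsets).
Result: nu.tu.
Syllable 1 is /nu/; it ends in its nucleus with no coda, so it is open.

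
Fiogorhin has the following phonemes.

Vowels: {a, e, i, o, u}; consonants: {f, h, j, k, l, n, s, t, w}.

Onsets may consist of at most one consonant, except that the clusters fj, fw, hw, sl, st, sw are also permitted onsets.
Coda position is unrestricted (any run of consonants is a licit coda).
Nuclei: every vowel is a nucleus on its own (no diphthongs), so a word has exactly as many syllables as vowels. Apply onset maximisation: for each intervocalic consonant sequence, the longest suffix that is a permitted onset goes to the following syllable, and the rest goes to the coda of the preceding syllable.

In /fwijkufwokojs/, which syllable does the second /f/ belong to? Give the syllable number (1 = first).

3

Nuclei (vowels): i, u, o, o → 4 syllables.
σ1/σ2 boundary: cluster /jk/ — the longest permitted-onset suffix is /k/; onset = /k/, preceding coda = /j/.
σ2/σ3 boundary: /fw/ — entire cluster is a permitted onset → onset /fw/, coda ∅.
σ3/σ4 boundary: /k/ → onset of the next syllable (single consonants are always licit onsets).
Result: fwij.ku.fwo.kojs.
The second /f/ is in the onset of syllable 3 (/fwo/).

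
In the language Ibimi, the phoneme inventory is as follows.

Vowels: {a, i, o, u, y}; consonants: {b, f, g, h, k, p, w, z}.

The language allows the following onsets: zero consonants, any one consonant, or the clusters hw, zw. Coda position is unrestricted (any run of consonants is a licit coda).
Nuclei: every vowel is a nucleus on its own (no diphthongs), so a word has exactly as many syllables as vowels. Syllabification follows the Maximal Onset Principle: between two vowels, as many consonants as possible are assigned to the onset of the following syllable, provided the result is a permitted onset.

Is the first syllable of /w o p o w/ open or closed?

open

Nuclei (vowels): o, o → 2 syllables.
σ1/σ2 boundary: just /p/ — single C goes to the following onset.
Syllabification: wo.pow.
Syllable 1 is /wo/; it ends in its nucleus with no coda, so it is open.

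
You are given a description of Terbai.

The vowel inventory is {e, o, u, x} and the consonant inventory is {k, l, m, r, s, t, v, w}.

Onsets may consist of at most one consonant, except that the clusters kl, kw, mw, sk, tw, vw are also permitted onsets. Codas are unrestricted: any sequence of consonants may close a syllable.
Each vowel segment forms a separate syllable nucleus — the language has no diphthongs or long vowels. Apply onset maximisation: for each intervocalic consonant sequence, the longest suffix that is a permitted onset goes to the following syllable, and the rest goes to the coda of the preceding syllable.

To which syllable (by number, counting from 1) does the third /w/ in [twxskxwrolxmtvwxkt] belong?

5

Vowels present: x, x, o, x, x; each is a nucleus, giving 5 syllables.
V1 /x/ – V2 /x/: /sk/ — entire cluster is a permitted onset → onset /sk/, coda ∅.
V2 /x/ – V3 /o/: /wr/; trying suffixes from longest down, /r/ is the first permitted one, so coda /w/ | onset /r/.
V3 /o/ – V4 /x/: /l/ is a single consonant, so it becomes the next onset.
V4 /x/ – V5 /x/: /mtvw/ splits as /mt/ + /vw/ (/vw/ is the longest suffix that is a licit onset).
Syllabification: twx.skxw.ro.lxmt.vwxkt.
The third /w/ is in the onset of syllable 5 (/vwxkt/).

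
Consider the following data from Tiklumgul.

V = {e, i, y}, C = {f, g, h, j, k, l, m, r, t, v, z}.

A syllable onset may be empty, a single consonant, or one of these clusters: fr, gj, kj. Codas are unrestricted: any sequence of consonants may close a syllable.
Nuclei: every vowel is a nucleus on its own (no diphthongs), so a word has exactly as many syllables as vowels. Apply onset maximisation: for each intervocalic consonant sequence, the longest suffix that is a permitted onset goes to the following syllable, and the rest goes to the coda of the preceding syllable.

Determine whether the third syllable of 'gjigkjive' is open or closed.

Vowels present: i, i, e; each is a nucleus, giving 3 syllables.
σ1/σ2 boundary: /gkj/ splits as /g/ + /kj/ (/kj/ is the longest suffix that is a licit onset).
σ2/σ3 boundary: /v/ is a single consonant, so it becomes the next onset.
Putting it together: gjig.kji.ve.
Syllable 3 is /ve/; it ends in its nucleus with no coda, so it is open.

open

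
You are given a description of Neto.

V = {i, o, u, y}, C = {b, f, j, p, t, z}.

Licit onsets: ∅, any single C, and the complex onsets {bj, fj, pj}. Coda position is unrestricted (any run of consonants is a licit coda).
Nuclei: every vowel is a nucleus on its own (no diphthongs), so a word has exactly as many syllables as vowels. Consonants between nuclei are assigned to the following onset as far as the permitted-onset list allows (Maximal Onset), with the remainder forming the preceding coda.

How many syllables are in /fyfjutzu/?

3

Nuclei (vowels): y, u, u → 3 syllables.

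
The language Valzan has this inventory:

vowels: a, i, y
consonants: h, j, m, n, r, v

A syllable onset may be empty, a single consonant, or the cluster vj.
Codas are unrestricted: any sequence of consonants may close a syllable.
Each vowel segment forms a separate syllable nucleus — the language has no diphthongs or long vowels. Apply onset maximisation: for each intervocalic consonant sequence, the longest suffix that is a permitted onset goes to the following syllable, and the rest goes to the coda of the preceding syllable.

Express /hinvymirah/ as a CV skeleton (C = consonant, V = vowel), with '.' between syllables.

Vowels present: i, y, i, a; each is a nucleus, giving 4 syllables.
/i…y/ gap (V1→V2): /nv/; trying suffixes from longest down, /v/ is the first permitted one, so coda /n/ | onset /v/.
/y…i/ gap (V2→V3): /m/ is a single consonant, so it becomes the next onset.
/i…a/ gap (V3→V4): just /r/ — single C goes to the following onset.
Putting it together: hin.vy.mi.rah.
Mapping each syllable to C/V: /hin/ → CVC, /vy/ → CV, /mi/ → CV, /rah/ → CVC.

CVC.CV.CV.CVC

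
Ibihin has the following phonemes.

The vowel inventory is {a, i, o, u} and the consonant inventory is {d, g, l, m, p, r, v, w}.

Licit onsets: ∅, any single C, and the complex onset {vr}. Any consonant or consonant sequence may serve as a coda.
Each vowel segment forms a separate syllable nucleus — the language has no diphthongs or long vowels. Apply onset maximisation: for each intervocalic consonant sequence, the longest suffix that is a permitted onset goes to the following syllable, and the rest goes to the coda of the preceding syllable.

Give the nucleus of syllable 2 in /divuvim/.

u

Nuclei (vowels): i, u, i → 3 syllables.
The second nucleus (vowel 2 from the left) is /u/.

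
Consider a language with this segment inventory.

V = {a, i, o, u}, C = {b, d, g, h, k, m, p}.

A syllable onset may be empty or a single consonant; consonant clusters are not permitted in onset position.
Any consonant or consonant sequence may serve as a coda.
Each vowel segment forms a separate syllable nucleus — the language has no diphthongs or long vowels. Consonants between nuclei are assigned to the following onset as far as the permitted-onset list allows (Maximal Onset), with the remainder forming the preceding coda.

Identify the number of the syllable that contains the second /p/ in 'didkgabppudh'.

3

Vowels present: i, a, u; each is a nucleus, giving 3 syllables.
σ1/σ2 boundary: cluster /dkg/ — the longest permitted-onset suffix is /g/; onset = /g/, preceding coda = /dk/.
σ2/σ3 boundary: /bpp/; trying suffixes from longest down, /p/ is the first permitted one, so coda /bp/ | onset /p/.
Putting it together: didk.gabp.pudh.
The second /p/ is in the onset of syllable 3 (/pudh/).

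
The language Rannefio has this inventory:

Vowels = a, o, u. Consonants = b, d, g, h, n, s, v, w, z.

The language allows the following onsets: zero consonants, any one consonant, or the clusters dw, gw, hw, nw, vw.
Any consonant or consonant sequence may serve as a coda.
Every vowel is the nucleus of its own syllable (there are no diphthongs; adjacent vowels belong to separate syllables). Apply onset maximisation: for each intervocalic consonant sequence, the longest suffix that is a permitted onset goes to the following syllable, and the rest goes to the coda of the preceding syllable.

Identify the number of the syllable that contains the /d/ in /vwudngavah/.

The vowels are u, a, a — 3 nuclei, so 3 syllables.
/u…a/ gap (V1→V2): cluster /dng/ — the longest permitted-onset suffix is /g/; onset = /g/, preceding coda = /dn/.
/a…a/ gap (V2→V3): /v/ → onset of the next syllable (single consonants are always licit onsets).
Putting it together: vwudn.ga.vah.
The /d/ is in the coda of syllable 1 (/vwudn/).

1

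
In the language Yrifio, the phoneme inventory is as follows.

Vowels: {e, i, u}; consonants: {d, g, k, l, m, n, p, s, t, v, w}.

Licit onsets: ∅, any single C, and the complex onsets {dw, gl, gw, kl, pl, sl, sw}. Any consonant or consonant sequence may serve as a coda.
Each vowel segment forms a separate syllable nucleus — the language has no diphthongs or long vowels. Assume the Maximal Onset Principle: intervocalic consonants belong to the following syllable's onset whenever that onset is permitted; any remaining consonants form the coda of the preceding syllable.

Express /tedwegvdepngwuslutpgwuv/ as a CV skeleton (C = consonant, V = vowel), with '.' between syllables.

Vowels present: e, e, e, u, u, u; each is a nucleus, giving 6 syllables.
σ1/σ2 boundary: cluster /dw/ — /dw/ is itself a permitted onset, so the whole cluster goes right; preceding coda = ∅.
σ2/σ3 boundary: /gvd/ — longest licit onset from the right is /d/, leaving /gv/ as coda.
σ3/σ4 boundary: cluster /pngw/ — the longest permitted-onset suffix is /gw/; onset = /gw/, preceding coda = /pn/.
σ4/σ5 boundary: /sl/ — entire cluster is a permitted onset → onset /sl/, coda ∅.
σ5/σ6 boundary: /tpgw/; trying suffixes from longest down, /gw/ is the first permitted one, so coda /tp/ | onset /gw/.
Result: te.dwegv.depn.gwu.slutp.gwuv.
Mapping each syllable to C/V: /te/ → CV, /dwegv/ → CCVCC, /depn/ → CVCC, /gwu/ → CCV, /slutp/ → CCVCC, /gwuv/ → CCVC.

CV.CCVCC.CVCC.CCV.CCVCC.CCVC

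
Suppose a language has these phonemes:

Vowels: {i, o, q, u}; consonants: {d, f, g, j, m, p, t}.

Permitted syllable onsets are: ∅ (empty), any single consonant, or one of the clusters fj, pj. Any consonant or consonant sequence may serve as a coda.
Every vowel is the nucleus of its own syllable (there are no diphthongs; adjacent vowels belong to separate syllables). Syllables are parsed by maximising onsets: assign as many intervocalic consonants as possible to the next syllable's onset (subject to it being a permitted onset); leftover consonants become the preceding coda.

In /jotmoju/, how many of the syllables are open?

2

Vowels present: o, o, u; each is a nucleus, giving 3 syllables.
V1 /o/ – V2 /o/: cluster /tm/ — the longest permitted-onset suffix is /m/; onset = /m/, preceding coda = /t/.
V2 /o/ – V3 /u/: /j/ is a single consonant, so it becomes the next onset.
Syllabification: jot.mo.ju.
Classifying each syllable: /jot/ (closed), /mo/ (open), /ju/ (open).
Open syllables: 2.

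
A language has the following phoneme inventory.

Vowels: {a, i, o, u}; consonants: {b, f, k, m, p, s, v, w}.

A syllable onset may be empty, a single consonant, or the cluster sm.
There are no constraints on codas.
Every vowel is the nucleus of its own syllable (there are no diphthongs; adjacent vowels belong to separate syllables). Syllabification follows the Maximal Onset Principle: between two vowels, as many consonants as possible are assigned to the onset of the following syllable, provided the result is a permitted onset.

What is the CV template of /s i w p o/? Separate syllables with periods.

CVC.CV

Vowels present: i, o; each is a nucleus, giving 2 syllables.
V1 /i/ – V2 /o/: /wp/; trying suffixes from longest down, /p/ is the first permitted one, so coda /w/ | onset /p/.
So the parse is siw.po.
Mapping each syllable to C/V: /siw/ → CVC, /po/ → CV.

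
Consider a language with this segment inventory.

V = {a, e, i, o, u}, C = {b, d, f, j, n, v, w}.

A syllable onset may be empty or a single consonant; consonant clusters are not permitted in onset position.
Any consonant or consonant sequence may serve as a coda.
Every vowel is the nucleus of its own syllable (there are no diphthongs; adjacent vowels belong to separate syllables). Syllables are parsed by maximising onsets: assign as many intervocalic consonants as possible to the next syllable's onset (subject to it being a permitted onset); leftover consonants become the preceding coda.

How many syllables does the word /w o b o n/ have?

The vowels are o, o — 2 nuclei, so 2 syllables.

2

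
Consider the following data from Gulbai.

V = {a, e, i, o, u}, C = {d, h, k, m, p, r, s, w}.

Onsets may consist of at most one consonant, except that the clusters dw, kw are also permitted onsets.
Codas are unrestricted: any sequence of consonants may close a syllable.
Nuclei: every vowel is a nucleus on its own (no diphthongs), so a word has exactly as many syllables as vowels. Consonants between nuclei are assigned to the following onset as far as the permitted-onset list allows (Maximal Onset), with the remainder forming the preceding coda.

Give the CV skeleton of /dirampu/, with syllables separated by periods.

Nuclei (vowels): i, a, u → 3 syllables.
σ1/σ2 boundary: just /r/ — single C goes to the following onset.
σ2/σ3 boundary: cluster /mp/ — the longest permitted-onset suffix is /p/; onset = /p/, preceding coda = /m/.
Result: di.ram.pu.
Mapping each syllable to C/V: /di/ → CV, /ram/ → CVC, /pu/ → CV.

CV.CVC.CV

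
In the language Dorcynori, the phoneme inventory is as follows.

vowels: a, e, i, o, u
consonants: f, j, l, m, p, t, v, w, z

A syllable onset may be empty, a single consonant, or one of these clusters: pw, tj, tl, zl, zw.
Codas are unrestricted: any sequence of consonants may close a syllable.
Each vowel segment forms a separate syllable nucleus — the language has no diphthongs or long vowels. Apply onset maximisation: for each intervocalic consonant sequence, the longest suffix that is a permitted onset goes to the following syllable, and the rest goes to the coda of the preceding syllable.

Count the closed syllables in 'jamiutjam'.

Vowels present: a, i, u, a; each is a nucleus, giving 4 syllables.
Between /a/ (V1) and /i/ (V2): just /m/ — single C goes to the following onset.
Between /i/ (V2) and /u/ (V3): nothing intervenes; syllable break is V.V.
Between /u/ (V3) and /a/ (V4): cluster /tj/ — /tj/ is itself a permitted onset, so the whole cluster goes right; preceding coda = ∅.
Putting it together: ja.mi.u.tjam.
Classifying each syllable: /ja/ (open), /mi/ (open), /u/ (open), /tjam/ (closed).
Closed syllables: 1.

1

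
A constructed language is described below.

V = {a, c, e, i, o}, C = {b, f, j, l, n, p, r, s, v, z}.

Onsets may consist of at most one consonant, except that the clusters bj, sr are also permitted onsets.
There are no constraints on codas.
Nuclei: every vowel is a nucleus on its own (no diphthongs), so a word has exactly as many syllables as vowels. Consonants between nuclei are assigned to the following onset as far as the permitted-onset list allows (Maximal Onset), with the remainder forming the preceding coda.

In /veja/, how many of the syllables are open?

2

Vowels present: e, a; each is a nucleus, giving 2 syllables.
V1 /e/ – V2 /a/: /j/ is a single consonant, so it becomes the next onset.
So the parse is ve.ja.
Classifying each syllable: /ve/ (open), /ja/ (open).
Open syllables: 2.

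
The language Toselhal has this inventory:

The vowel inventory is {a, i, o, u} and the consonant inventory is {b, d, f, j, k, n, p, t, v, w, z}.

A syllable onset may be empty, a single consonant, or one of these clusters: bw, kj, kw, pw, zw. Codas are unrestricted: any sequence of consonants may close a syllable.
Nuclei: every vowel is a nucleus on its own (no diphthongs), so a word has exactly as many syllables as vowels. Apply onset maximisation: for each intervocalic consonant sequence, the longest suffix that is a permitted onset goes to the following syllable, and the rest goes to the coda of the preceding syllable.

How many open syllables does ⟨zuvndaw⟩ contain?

0

Vowels present: u, a; each is a nucleus, giving 2 syllables.
/u…a/ gap (V1→V2): /vnd/ — longest licit onset from the right is /d/, leaving /vn/ as coda.
Result: zuvn.daw.
Classifying each syllable: /zuvn/ (closed), /daw/ (closed).
Open syllables: 0.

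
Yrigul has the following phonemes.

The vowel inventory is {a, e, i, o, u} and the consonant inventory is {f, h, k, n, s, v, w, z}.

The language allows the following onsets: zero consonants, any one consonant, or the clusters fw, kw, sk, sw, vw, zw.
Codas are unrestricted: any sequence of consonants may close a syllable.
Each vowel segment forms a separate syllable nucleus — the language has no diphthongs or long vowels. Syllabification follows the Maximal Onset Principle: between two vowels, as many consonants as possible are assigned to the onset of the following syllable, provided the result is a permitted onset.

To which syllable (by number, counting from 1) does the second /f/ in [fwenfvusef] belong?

Vowels present: e, u, e; each is a nucleus, giving 3 syllables.
σ1/σ2 boundary: /nfv/ — longest licit onset from the right is /v/, leaving /nf/ as coda.
σ2/σ3 boundary: /s/ is a single consonant, so it becomes the next onset.
So the parse is fwenf.vu.sef.
The second /f/ is in the coda of syllable 1 (/fwenf/).

1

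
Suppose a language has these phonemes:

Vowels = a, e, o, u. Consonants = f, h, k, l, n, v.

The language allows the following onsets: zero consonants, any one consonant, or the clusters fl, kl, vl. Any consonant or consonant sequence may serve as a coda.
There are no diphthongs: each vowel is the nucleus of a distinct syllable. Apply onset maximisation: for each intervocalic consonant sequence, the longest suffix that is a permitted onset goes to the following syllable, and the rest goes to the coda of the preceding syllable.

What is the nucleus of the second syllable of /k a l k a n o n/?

Vowels present: a, a, o; each is a nucleus, giving 3 syllables.
The second nucleus (vowel 2 from the left) is /a/.

a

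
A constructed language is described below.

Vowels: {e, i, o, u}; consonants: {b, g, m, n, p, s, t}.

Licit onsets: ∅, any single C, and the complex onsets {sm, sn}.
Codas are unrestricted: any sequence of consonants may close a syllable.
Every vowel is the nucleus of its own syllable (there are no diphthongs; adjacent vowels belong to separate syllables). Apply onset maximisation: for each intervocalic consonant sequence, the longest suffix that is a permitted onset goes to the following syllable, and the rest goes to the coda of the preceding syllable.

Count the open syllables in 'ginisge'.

2

The vowels are i, i, e — 3 nuclei, so 3 syllables.
V1 /i/ – V2 /i/: just /n/ — single C goes to the following onset.
V2 /i/ – V3 /e/: /sg/ splits as /s/ + /g/ (/g/ is the longest suffix that is a licit onset).
Result: gi.nis.ge.
Classifying each syllable: /gi/ (open), /nis/ (closed), /ge/ (open).
Open syllables: 2.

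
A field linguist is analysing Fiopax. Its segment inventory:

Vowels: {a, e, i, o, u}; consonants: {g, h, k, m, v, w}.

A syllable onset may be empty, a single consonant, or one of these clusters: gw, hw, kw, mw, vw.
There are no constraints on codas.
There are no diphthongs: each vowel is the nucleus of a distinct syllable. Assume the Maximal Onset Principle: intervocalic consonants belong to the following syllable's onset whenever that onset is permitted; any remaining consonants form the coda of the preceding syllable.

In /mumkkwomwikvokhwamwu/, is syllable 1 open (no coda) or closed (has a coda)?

The vowels are u, o, i, o, a, u — 6 nuclei, so 6 syllables.
/u…o/ gap (V1→V2): cluster /mkkw/ — the longest permitted-onset suffix is /kw/; onset = /kw/, preceding coda = /mk/.
/o…i/ gap (V2→V3): cluster /mw/ — /mw/ is itself a permitted onset, so the whole cluster goes right; preceding coda = ∅.
/i…o/ gap (V3→V4): cluster /kv/ — the longest permitted-onset suffix is /v/; onset = /v/, preceding coda = /k/.
/o…a/ gap (V4→V5): /khw/; trying suffixes from longest down, /hw/ is the first permitted one, so coda /k/ | onset /hw/.
/a…u/ gap (V5→V6): /mw/ — entire cluster is a permitted onset → onset /mw/, coda ∅.
Putting it together: mumk.kwo.mwik.vok.hwa.mwu.
Syllable 1 is /mumk/ with coda /mk/, so it is closed.

closed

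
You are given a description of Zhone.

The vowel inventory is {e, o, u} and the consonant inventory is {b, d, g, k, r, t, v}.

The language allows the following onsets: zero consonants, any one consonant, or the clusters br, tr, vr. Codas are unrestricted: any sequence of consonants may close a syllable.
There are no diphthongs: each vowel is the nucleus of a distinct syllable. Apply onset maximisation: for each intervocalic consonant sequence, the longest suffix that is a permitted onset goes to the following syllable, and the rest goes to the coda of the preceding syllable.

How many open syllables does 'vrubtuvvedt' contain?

0

The vowels are u, u, e — 3 nuclei, so 3 syllables.
Between /u/ (V1) and /u/ (V2): /bt/ splits as /b/ + /t/ (/t/ is the longest suffix that is a licit onset).
Between /u/ (V2) and /e/ (V3): /vv/ splits as /v/ + /v/ (/v/ is the longest suffix that is a licit onset).
So the parse is vrub.tuv.vedt.
Classifying each syllable: /vrub/ (closed), /tuv/ (closed), /vedt/ (closed).
Open syllables: 0.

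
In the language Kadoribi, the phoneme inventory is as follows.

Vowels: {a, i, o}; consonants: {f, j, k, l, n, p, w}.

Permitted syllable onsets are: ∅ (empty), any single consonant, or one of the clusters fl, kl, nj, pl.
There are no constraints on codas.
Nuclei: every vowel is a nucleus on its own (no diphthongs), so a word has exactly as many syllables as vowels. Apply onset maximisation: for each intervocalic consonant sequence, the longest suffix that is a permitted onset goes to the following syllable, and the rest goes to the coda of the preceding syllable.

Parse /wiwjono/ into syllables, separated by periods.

wiw.jo.no

Nuclei (vowels): i, o, o → 3 syllables.
V1 /i/ – V2 /o/: cluster /wj/ — the longest permitted-onset suffix is /j/; onset = /j/, preceding coda = /w/.
V2 /o/ – V3 /o/: /n/ → onset of the next syllable (single consonants are always licit onsets).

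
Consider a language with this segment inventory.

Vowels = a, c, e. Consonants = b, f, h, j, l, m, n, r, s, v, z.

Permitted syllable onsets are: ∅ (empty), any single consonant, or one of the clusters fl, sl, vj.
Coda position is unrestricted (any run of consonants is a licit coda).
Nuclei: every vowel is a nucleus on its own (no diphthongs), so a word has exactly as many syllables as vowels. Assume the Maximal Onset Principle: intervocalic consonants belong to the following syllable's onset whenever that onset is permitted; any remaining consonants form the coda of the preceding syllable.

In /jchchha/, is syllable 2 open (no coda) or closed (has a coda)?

closed

Nuclei (vowels): c, c, a → 3 syllables.
Between /c/ (V1) and /c/ (V2): /h/ → onset of the next syllable (single consonants are always licit onsets).
Between /c/ (V2) and /a/ (V3): /hh/ — longest licit onset from the right is /h/, leaving /h/ as coda.
Result: jc.hch.ha.
Syllable 2 is /hch/ with coda /h/, so it is closed.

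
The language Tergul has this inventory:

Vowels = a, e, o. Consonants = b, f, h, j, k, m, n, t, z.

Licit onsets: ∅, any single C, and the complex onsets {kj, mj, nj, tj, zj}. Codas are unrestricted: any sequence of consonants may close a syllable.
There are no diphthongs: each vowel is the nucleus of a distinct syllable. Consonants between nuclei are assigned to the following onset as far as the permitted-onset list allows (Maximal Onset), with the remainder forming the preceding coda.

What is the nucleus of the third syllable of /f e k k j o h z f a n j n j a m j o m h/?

Vowels present: e, o, a, a, o; each is a nucleus, giving 5 syllables.
The third nucleus (vowel 3 from the left) is /a/.

a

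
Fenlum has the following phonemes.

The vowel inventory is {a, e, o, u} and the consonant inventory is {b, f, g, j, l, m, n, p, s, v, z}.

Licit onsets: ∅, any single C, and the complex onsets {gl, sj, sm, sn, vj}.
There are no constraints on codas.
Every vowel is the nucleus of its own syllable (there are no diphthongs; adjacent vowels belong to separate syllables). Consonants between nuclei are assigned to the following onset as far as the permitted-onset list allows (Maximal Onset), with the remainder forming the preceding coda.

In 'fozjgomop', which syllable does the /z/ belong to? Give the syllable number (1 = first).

Vowels present: o, o, o; each is a nucleus, giving 3 syllables.
/o…o/ gap (V1→V2): /zjg/ splits as /zj/ + /g/ (/g/ is the longest suffix that is a licit onset).
/o…o/ gap (V2→V3): /m/ → onset of the next syllable (single consonants are always licit onsets).
Putting it together: fozj.go.mop.
The /z/ is in the coda of syllable 1 (/fozj/).

1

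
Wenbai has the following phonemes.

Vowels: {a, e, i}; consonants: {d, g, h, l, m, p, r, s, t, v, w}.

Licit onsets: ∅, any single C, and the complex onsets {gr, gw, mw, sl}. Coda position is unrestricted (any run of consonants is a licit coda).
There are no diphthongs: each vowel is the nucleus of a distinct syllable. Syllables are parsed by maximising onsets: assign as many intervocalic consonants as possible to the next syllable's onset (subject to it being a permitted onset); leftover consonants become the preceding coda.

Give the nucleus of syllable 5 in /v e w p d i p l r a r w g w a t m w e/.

e

The vowels are e, i, a, a, e — 5 nuclei, so 5 syllables.
The fifth nucleus (vowel 5 from the left) is /e/.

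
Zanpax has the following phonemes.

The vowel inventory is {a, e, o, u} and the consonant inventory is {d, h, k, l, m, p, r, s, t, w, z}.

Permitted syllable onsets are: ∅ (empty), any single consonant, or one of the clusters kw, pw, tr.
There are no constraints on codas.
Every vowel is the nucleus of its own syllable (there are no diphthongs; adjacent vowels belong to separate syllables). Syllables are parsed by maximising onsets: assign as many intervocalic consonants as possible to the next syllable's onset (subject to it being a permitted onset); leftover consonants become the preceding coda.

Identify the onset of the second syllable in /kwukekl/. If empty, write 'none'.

k

The vowels are u, e — 2 nuclei, so 2 syllables.
V1 /u/ – V2 /e/: /k/ → onset of the next syllable (single consonants are always licit onsets).
Putting it together: kwu.kekl.
Syllable 2 is /kekl/: onset /k/, nucleus /e/, coda /kl/.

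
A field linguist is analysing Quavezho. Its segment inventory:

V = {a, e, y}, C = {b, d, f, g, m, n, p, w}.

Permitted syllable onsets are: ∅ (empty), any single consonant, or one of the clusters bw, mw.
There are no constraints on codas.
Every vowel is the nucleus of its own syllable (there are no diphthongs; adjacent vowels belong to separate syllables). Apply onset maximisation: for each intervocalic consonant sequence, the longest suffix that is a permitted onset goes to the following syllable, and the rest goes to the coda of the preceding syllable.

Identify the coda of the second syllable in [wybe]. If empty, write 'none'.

The vowels are y, e — 2 nuclei, so 2 syllables.
Between /y/ (V1) and /e/ (V2): /b/ is a single consonant, so it becomes the next onset.
Syllabification: wy.be.
Syllable 2 is /be/: onset /b/, nucleus /e/, coda ∅.

none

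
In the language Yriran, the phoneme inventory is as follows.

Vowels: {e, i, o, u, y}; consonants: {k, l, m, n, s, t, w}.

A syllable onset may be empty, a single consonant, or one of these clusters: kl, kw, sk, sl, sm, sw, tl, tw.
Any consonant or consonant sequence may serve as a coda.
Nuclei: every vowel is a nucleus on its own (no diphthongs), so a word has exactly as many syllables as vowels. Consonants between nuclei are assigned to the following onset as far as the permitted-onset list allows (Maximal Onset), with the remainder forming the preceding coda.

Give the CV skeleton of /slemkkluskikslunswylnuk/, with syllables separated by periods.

Vowels present: e, u, i, u, y, u; each is a nucleus, giving 6 syllables.
σ1/σ2 boundary: cluster /mkkl/ — the longest permitted-onset suffix is /kl/; onset = /kl/, preceding coda = /mk/.
σ2/σ3 boundary: /sk/ is a licit onset in full, so it all attaches to the next syllable.
σ3/σ4 boundary: /ksl/; trying suffixes from longest down, /sl/ is the first permitted one, so coda /k/ | onset /sl/.
σ4/σ5 boundary: /nsw/ splits as /n/ + /sw/ (/sw/ is the longest suffix that is a licit onset).
σ5/σ6 boundary: /ln/ — longest licit onset from the right is /n/, leaving /l/ as coda.
Putting it together: slemk.klu.skik.slun.swyl.nuk.
Mapping each syllable to C/V: /slemk/ → CCVCC, /klu/ → CCV, /skik/ → CCVC, /slun/ → CCVC, /swyl/ → CCVC, /nuk/ → CVC.

CCVCC.CCV.CCVC.CCVC.CCVC.CVC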